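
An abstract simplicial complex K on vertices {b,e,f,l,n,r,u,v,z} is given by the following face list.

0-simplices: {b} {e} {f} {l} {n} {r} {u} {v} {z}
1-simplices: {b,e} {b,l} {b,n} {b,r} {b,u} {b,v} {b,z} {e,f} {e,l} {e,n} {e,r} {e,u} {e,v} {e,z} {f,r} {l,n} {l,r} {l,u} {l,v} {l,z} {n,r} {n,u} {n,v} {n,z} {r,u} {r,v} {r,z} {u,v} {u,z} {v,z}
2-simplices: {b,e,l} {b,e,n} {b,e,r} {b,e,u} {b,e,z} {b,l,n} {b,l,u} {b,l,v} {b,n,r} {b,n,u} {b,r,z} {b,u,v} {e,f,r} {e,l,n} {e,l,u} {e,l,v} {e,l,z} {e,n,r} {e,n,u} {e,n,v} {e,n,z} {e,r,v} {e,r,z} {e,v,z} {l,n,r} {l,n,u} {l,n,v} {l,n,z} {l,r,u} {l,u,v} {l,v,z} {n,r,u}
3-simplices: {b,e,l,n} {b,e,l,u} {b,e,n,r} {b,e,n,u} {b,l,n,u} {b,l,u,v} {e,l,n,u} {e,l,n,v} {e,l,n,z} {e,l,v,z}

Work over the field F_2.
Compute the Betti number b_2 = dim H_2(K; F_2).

n_0=9 n_1=30 n_2=32 n_3=10  [Z2]
∂1: piv[be,bl,bn,br,bu,bv,bz,ef] rk=8  ker:el,en,er,eu,ev,ez,fr,ln,lr,lu,lv,lz,nr,nu,nv,nz,ru,rv,rz,uv,uz,vz
∂2: piv[bel,ben,ber,beu,bez,bln,blu,blv,bnr,bnu,brz,buv,efr,elv,elz,env,enz,erv,evz,lnr,lru] rk=21  ker:eln,elu,enr,enu,erz,lnu,lnv,lnz,luv,lvz,nru
∂3: piv[beln,belu,benr,benu,blnu,bluv,elnv,elnz,elvz] rk=9  ker:elnu
b_2=(32−21)−9=2

b_2=2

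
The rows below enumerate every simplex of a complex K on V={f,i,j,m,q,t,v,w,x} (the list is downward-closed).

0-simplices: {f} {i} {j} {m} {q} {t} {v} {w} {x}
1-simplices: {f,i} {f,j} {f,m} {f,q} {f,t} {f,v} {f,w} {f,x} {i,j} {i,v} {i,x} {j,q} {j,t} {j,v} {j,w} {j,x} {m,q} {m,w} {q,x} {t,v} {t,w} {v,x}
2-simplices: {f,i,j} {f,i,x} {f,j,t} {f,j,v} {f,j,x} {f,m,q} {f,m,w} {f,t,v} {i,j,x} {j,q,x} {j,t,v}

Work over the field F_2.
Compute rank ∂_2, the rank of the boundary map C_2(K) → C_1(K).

n_0=9 n_1=22 n_2=11  [Z2]
∂1: piv[fi,fj,fm,fq,ft,fv,fw,fx] rk=8  ker:ij,iv,ix,jq,jt,jv,jw,jx,mq,mw,qx,tv,tw,vx
∂2: piv[fij,fix,fjt,fjv,fjx,fmq,fmw,ftv,jqx] rk=9  ker:ijx,jtv
rk∂_2=9

rank∂_2=9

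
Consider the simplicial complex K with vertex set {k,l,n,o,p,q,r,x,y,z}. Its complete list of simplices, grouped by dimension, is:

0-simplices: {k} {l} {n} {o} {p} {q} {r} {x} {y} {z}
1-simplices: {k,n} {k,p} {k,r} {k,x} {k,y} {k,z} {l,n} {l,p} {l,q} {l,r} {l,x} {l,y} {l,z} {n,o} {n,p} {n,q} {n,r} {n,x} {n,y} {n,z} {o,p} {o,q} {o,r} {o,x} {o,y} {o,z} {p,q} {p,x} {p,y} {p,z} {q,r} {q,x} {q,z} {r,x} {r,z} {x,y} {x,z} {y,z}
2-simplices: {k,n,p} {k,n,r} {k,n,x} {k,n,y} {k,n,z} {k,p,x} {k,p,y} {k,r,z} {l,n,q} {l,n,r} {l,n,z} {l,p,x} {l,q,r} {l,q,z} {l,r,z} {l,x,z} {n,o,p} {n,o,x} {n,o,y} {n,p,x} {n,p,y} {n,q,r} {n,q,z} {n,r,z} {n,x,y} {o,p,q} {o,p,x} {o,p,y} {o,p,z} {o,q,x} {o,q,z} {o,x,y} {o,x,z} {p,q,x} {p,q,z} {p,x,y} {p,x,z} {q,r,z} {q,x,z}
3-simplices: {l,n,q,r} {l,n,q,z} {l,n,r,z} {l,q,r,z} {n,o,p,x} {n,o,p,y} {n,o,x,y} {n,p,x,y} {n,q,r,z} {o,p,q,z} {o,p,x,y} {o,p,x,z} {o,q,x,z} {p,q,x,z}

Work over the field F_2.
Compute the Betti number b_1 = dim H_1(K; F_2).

b_1=5

n_0=10 n_1=38 n_2=39 n_3=14  [Z2]
∂1: piv[kn,kp,kr,kx,ky,kz,ln,lq,no] rk=9  ker:lp,lr,lx,ly,lz,np,nq,nr,nx,ny,nz,op,oq,or,ox,oy,oz,pq,px,py,pz,qr,qx,qz,rx,rz,xy,xz,yz
∂2: piv[knp,knr,knx,kny,knz,kpx,kpy,krz,lnq,lnr,lnz,lpx,lqr,lqz,lxz,nop,nox,noy,nxy,opq,opz,oqx,oqz,oxz] rk=24  ker:lrz,npx,npy,nqr,nqz,nrz,opx,opy,oxy,pqx,pqz,pxy,pxz,qrz,qxz
∂3: piv[lnqr,lnqz,lnrz,lqrz,nopx,nopy,noxy,npxy,opqz,opxz,oqxz,pqxz] rk=12  ker:nqrz,opxy
b_1=(38−9)−24=5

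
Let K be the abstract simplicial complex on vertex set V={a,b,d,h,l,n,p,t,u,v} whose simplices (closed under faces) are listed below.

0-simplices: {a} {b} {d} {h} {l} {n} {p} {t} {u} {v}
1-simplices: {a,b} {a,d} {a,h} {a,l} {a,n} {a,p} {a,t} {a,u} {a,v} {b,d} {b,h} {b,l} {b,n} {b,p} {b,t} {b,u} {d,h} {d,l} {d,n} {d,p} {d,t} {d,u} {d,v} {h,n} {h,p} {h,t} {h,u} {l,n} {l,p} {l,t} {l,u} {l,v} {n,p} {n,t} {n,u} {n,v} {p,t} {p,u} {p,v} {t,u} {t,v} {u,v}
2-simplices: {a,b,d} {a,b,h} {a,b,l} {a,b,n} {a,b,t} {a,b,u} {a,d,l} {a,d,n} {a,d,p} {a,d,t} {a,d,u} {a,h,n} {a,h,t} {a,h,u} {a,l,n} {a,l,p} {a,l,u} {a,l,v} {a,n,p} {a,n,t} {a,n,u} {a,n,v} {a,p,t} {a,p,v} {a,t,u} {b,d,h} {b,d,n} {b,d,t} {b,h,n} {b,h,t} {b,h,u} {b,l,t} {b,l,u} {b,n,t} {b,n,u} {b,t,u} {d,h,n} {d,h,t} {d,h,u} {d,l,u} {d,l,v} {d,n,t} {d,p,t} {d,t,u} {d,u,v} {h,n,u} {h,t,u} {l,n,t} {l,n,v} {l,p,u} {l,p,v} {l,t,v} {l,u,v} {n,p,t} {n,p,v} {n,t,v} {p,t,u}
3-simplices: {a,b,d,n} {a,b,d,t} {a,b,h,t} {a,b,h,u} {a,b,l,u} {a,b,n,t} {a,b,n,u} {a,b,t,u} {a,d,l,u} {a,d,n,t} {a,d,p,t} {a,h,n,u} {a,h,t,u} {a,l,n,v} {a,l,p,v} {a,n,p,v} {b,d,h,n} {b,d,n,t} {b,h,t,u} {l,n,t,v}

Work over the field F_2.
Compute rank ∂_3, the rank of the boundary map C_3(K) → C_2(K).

n_0=10 n_1=42 n_2=57 n_3=20  [Z2]
∂1: piv[ab,ad,ah,al,an,ap,at,au,av] rk=9  ker:bd,bh,bl,bn,bp,bt,bu,dh,dl,dn,dp,dt,du,dv,hn,hp,ht,hu,ln,lp,lt,lu,lv,np,nt,nu,nv,pt,pu,pv,tu,tv,uv
∂2: piv[abd,abh,abl,abn,abt,abu,adl,adn,adp,adt,adu,ahn,aht,ahu,aln,alp,alu,alv,anp,ant,anu,anv,apt,apv,atu,bdh,blt,dlv,duv,lpu,ltv] rk=31  ker:bdn,bdt,bhn,bht,bhu,blu,bnt,bnu,btu,dhn,dht,dhu,dlu,dnt,dpt,dtu,hnu,htu,lnt,lnv,lpv,luv,npt,npv,ntv,ptu
∂3: piv[abdn,abdt,abht,abhu,ablu,abnt,abnu,abtu,adlu,adnt,adpt,ahnu,ahtu,alnv,alpv,anpv,bdhn,lntv] rk=18  ker:bdnt,bhtu
rk∂_3=18

rank∂_3=18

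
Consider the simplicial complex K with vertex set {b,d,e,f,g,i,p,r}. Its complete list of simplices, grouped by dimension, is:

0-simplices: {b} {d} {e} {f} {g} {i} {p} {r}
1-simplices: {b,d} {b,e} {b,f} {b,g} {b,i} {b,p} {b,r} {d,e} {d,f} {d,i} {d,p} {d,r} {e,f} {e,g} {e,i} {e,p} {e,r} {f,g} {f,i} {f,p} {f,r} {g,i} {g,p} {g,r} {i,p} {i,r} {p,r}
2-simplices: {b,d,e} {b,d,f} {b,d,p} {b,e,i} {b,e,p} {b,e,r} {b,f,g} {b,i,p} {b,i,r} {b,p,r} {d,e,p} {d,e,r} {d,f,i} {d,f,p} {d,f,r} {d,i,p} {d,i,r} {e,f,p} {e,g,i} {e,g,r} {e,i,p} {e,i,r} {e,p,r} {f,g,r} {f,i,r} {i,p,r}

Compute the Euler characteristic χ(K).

χ(K)=7

n_0=8 n_1=27 n_2=26
χ=+8−27+26=7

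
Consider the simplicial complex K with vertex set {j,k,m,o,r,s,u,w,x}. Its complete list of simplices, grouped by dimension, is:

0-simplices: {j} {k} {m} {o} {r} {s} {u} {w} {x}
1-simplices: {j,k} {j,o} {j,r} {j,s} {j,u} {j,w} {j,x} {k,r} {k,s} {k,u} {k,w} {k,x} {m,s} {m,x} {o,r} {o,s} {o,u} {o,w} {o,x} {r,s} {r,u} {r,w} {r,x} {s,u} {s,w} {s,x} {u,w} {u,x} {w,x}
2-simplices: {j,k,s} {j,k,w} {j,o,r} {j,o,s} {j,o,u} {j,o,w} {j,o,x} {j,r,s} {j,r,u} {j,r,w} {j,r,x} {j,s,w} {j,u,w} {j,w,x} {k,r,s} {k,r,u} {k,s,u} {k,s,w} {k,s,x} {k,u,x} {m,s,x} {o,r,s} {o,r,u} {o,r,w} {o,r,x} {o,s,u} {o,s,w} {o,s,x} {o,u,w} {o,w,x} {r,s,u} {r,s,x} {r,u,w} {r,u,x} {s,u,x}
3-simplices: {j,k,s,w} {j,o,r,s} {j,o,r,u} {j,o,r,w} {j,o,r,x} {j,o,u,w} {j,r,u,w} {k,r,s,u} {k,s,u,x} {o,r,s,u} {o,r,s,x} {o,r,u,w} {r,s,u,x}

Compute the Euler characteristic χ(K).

n_0=9 n_1=29 n_2=35 n_3=13
χ=+9−29+35−13=2

χ(K)=2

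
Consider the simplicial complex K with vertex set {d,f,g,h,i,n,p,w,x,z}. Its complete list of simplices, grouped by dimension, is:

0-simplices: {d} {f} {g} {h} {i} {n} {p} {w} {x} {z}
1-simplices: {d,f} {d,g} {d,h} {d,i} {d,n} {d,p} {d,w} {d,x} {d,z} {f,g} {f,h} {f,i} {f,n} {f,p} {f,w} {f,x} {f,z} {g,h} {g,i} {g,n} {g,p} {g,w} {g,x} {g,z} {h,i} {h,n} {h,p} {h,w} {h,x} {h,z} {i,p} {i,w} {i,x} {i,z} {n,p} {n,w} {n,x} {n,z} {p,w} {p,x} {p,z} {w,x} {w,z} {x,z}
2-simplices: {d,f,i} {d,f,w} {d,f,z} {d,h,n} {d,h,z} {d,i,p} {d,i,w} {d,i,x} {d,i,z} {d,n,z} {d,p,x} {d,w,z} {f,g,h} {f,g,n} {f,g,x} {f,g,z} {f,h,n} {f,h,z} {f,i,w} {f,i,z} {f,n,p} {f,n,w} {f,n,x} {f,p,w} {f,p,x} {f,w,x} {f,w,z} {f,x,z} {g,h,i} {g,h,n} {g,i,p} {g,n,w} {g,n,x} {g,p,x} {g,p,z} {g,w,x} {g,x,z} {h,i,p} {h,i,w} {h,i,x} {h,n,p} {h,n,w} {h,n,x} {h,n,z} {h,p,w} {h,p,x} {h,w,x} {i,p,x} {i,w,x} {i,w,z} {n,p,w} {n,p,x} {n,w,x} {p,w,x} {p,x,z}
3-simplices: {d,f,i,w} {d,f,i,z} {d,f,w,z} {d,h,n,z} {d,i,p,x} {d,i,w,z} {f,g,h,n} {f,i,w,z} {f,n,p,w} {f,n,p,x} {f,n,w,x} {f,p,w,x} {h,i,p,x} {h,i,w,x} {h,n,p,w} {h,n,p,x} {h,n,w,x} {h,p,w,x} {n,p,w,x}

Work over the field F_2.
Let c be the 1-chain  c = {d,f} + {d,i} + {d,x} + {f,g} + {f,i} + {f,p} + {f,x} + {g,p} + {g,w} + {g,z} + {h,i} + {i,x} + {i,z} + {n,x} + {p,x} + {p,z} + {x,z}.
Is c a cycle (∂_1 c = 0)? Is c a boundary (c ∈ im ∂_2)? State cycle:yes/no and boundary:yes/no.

n_0=10 n_1=44 n_2=55 n_3=19  [Z2]
∂1: piv[df,dg,dh,di,dn,dp,dw,dx,dz] rk=9  ker:fg,fh,fi,fn,fp,fw,fx,fz,gh,gi,gn,gp,gw,gx,gz,hi,hn,hp,hw,hx,hz,ip,iw,ix,iz,np,nw,nx,nz,pw,px,pz,wx,wz,xz
∂2: piv[dfi,dfw,dfz,dhn,dhz,dip,diw,dix,diz,dnz,dpx,dwz,fgh,fgn,fgx,fgz,fhn,fhz,fnp,fnw,fnx,fpw,fpx,fwx,fxz,ghi,gip,gnw,gpx,gpz,hip,hiw,hix,hnw] rk=34  ker:fiw,fiz,fwz,ghn,gnx,gwx,gxz,hnp,hnx,hnz,hpw,hpx,hwx,ipx,iwx,iwz,npw,npx,nwx,pwx,pxz
∂3: piv[dfiw,dfiz,dfwz,dhnz,dipx,diwz,fghn,fnpw,fnpx,fnwx,fpwx,hipx,hiwx,hnpw,hnpx,hnwx] rk=16  ker:fiwz,hpwx,npwx
∂1c = {d} + {f} + {h} + {i} + {n} + {w}

cycle:no boundary:no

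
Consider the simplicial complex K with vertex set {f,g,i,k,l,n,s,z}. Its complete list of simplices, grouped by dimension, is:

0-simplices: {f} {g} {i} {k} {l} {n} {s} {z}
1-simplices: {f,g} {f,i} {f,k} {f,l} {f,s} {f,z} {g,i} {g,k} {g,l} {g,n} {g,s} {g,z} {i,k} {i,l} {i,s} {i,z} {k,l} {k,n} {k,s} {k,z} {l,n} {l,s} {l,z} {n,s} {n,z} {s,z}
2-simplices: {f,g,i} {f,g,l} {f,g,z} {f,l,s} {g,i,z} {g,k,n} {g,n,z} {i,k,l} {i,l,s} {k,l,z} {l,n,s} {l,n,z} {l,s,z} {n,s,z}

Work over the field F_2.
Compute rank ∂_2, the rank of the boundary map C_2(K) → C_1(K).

n_0=8 n_1=26 n_2=14  [Z2]
∂1: piv[fg,fi,fk,fl,fs,fz,gn] rk=7  ker:gi,gk,gl,gs,gz,ik,il,is,iz,kl,kn,ks,kz,ln,ls,lz,ns,nz,sz
∂2: piv[fgi,fgl,fgz,fls,giz,gkn,gnz,ikl,ils,klz,lns,lnz,lsz] rk=13  ker:nsz
rk∂_2=13

rank∂_2=13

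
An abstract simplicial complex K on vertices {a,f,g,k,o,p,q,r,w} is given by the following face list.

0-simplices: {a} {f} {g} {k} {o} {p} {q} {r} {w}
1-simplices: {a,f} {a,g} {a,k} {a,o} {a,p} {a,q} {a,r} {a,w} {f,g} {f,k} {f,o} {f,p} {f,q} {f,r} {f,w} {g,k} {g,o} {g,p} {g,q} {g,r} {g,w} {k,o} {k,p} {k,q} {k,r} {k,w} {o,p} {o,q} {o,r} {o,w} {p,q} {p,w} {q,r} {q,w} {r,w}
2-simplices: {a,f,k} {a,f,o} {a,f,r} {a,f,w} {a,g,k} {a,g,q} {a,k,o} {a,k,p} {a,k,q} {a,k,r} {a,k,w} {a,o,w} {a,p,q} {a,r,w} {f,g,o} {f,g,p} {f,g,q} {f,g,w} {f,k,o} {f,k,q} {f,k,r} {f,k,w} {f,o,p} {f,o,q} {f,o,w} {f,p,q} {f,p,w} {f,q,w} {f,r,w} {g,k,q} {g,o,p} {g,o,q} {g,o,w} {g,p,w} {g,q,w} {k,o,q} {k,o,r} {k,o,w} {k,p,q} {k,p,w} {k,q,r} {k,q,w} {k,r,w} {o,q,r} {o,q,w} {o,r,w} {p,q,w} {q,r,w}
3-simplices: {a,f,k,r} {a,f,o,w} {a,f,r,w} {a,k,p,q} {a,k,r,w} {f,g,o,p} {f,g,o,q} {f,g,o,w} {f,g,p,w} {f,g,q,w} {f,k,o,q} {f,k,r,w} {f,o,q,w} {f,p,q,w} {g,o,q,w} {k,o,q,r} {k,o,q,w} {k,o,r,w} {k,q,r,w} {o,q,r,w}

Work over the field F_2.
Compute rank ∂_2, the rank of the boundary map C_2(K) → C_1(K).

rank∂_2=26

n_0=9 n_1=35 n_2=48 n_3=20  [Z2]
∂1: piv[af,ag,ak,ao,ap,aq,ar,aw] rk=8  ker:fg,fk,fo,fp,fq,fr,fw,gk,go,gp,gq,gr,gw,ko,kp,kq,kr,kw,op,oq,or,ow,pq,pw,qr,qw,rw
∂2: piv[afk,afo,afr,afw,agk,agq,ako,akp,akq,akr,akw,aow,apq,arw,fgo,fgp,fgq,fgw,fkq,fop,foq,fpq,fpw,fqw,kor,kqr] rk=26  ker:fko,fkr,fkw,fow,frw,gkq,gop,goq,gow,gpw,gqw,koq,kow,kpq,kpw,kqw,krw,oqr,oqw,orw,pqw,qrw
∂3: piv[afkr,afow,afrw,akpq,akrw,fgop,fgoq,fgow,fgpw,fgqw,fkoq,fkrw,foqw,fpqw,koqr,koqw,korw,kqrw] rk=18  ker:goqw,oqrw
rk∂_2=26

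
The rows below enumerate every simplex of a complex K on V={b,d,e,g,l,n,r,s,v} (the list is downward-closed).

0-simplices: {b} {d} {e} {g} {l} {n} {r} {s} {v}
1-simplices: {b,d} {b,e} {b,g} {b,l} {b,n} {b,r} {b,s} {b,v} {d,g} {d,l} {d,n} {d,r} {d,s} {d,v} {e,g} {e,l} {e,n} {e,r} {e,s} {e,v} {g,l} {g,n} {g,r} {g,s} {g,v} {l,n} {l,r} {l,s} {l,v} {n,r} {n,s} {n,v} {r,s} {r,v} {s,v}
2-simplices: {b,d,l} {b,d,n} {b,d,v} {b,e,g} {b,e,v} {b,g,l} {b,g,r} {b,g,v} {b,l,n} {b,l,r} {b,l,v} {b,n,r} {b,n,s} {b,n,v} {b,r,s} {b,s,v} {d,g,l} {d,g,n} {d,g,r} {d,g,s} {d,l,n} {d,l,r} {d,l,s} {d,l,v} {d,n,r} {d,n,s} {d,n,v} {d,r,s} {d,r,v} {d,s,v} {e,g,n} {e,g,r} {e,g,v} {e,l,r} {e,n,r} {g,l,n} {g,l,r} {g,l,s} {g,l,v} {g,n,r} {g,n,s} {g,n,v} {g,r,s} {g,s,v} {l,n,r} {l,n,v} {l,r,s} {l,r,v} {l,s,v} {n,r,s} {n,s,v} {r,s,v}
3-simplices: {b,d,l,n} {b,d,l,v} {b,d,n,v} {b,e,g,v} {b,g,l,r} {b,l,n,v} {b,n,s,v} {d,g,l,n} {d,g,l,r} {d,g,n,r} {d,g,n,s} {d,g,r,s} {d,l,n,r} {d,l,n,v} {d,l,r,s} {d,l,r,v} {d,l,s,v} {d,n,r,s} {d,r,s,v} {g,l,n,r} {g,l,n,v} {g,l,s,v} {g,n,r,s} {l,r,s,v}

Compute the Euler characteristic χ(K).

χ(K)=2

n_0=9 n_1=35 n_2=52 n_3=24
χ=+9−35+52−24=2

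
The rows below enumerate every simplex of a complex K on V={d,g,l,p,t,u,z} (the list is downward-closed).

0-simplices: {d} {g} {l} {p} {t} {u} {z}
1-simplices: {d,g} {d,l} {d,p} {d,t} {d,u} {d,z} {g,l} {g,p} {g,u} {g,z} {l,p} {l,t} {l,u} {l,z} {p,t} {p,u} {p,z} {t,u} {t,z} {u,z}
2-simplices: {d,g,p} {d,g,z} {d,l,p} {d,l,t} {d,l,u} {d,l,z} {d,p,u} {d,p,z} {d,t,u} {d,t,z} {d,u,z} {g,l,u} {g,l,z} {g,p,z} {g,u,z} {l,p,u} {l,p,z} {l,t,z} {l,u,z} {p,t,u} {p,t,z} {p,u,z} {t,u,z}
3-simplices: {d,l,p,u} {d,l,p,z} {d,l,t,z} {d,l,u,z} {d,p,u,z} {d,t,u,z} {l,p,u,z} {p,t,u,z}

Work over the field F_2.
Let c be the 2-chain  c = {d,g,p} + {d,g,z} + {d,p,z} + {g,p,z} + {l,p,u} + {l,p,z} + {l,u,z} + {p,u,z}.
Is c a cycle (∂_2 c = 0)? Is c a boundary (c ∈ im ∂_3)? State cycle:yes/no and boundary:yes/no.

cycle:yes boundary:no

n_0=7 n_1=20 n_2=23 n_3=8  [Z2]
∂1: piv[dg,dl,dp,dt,du,dz] rk=6  ker:gl,gp,gu,gz,lp,lt,lu,lz,pt,pu,pz,tu,tz,uz
∂2: piv[dgp,dgz,dlp,dlt,dlu,dlz,dpu,dpz,dtu,dtz,duz,glu,glz,ptu] rk=14  ker:gpz,guz,lpu,lpz,ltz,luz,ptz,puz,tuz
∂3: piv[dlpu,dlpz,dltz,dluz,dpuz,dtuz,ptuz] rk=7  ker:lpuz
∂2c = 0
c vs im∂3: residual ≠ 0 ⇒ not boundary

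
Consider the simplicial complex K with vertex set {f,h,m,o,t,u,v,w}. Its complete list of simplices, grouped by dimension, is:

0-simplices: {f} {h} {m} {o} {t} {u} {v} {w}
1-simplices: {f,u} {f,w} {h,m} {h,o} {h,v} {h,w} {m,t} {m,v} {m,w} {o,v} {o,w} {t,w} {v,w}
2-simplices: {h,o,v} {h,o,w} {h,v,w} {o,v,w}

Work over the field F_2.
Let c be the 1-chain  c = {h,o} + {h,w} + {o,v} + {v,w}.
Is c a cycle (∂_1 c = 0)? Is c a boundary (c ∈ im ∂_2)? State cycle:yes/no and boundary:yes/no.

cycle:yes boundary:yes

n_0=8 n_1=13 n_2=4  [Z2]
∂1: piv[fu,fw,hm,ho,hv,hw,mt] rk=7  ker:mv,mw,ov,ow,tw,vw
∂2: piv[hov,how,hvw] rk=3  ker:ovw
∂1c = 0
c vs im∂2: reduces to 0 ⇒ boundary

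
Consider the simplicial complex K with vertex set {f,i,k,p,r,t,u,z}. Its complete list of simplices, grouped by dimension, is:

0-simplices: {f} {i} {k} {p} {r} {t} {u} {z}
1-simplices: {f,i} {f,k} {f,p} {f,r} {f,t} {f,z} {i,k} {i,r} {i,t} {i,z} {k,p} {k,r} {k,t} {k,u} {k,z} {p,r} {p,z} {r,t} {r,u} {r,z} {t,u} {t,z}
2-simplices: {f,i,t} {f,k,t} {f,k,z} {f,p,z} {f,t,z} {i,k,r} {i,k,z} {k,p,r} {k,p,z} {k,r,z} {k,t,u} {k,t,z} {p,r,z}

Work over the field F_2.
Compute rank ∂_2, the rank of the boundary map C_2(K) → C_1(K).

n_0=8 n_1=22 n_2=13  [Z2]
∂1: piv[fi,fk,fp,fr,ft,fz,ku] rk=7  ker:ik,ir,it,iz,kp,kr,kt,kz,pr,pz,rt,ru,rz,tu,tz
∂2: piv[fit,fkt,fkz,fpz,ftz,ikr,ikz,kpr,kpz,krz,ktu] rk=11  ker:ktz,prz
rk∂_2=11

rank∂_2=11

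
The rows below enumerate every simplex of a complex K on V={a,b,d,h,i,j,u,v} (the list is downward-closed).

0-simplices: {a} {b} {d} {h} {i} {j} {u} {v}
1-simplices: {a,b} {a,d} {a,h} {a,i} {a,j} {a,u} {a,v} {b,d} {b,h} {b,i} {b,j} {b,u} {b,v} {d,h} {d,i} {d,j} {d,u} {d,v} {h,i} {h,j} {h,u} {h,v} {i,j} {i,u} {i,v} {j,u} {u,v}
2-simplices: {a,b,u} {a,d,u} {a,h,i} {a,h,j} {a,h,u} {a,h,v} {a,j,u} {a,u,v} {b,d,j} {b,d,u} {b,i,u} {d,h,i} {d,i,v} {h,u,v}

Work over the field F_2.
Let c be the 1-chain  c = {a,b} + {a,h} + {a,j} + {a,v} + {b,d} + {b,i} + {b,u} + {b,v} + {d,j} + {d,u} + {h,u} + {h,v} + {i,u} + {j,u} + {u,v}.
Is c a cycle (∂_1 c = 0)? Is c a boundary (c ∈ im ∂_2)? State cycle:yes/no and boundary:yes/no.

cycle:no boundary:no

n_0=8 n_1=27 n_2=14  [Z2]
∂1: piv[ab,ad,ah,ai,aj,au,av] rk=7  ker:bd,bh,bi,bj,bu,bv,dh,di,dj,du,dv,hi,hj,hu,hv,ij,iu,iv,ju,uv
∂2: piv[abu,adu,ahi,ahj,ahu,ahv,aju,auv,bdj,bdu,biu,dhi,div] rk=13  ker:huv
∂1c = {b} + {d} + {h} + {j}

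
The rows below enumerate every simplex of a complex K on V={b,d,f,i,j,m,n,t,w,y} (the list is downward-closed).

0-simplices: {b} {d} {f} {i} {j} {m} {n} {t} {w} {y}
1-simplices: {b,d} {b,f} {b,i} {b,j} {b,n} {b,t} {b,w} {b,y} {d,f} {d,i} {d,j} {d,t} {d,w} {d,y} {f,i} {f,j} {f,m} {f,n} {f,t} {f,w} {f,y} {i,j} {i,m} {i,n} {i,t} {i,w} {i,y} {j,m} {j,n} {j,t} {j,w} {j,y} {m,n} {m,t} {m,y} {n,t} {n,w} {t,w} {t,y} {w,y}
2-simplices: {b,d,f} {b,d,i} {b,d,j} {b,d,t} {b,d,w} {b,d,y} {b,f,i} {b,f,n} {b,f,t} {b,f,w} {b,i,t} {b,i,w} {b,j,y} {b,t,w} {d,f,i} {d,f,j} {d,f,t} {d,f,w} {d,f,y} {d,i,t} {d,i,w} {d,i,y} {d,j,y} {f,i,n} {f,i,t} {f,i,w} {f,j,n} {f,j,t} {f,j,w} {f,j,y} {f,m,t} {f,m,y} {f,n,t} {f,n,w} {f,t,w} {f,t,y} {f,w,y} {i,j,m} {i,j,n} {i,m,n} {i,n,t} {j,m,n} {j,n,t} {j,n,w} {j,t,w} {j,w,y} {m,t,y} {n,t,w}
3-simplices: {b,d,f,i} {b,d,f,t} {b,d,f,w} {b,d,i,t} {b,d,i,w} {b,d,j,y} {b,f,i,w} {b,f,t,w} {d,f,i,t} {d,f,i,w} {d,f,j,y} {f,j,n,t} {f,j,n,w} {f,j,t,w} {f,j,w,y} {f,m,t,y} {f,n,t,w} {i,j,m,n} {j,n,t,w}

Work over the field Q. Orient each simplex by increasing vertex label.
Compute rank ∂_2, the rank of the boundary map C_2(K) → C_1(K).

rank∂_2=30

n_0=10 n_1=40 n_2=48 n_3=19  [Q]
∂1: piv[bd,bf,bi,bj,bn,bt,bw,by,fm] rk=9  ker:df,di,dj,dt,dw,dy,fi,fj,fn,ft,fw,fy,ij,im,in,it,iw,iy,jm,jn,jt,jw,jy,mn,mt,my,nt,nw,tw,ty,wy
∂2: piv[bdf,bdi,bdj,bdt,bdw,bdy,bfi,bfn,bft,bfw,bit,biw,bjy,btw,dfj,dfy,diy,fin,fjn,fjt,fjw,fmt,fmy,fnt,fnw,fty,fwy,ijm,ijn,imn] rk=30  ker:dfi,dft,dfw,dit,diw,djy,fit,fiw,fjy,ftw,int,jmn,jnt,jnw,jtw,jwy,mty,ntw
∂3: piv[bdfi,bdft,bdfw,bdit,bdiw,bdjy,bfiw,bftw,dfit,dfjy,fjnt,fjnw,fjtw,fjwy,fmty,fntw,ijmn] rk=17  ker:dfiw,jntw
rk∂_2=30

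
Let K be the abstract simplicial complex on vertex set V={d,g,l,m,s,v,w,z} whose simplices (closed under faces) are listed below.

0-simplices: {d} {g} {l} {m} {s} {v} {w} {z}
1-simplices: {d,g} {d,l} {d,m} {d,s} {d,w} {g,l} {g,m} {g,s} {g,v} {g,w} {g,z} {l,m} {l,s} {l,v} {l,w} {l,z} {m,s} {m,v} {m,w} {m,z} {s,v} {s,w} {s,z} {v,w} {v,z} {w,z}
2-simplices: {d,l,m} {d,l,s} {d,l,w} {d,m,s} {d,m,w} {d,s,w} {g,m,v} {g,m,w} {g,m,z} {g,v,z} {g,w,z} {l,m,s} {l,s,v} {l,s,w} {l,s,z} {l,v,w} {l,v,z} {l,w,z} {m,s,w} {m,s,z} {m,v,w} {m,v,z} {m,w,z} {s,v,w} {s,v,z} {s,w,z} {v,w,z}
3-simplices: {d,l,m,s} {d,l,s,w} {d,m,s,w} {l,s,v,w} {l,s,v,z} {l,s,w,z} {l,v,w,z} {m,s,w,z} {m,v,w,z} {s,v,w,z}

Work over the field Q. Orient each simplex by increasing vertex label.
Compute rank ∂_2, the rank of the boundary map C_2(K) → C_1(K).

n_0=8 n_1=26 n_2=27 n_3=10  [Q]
∂1: piv[dg,dl,dm,ds,dw,gv,gz] rk=7  ker:gl,gm,gs,gw,lm,ls,lv,lw,lz,ms,mv,mw,mz,sv,sw,sz,vw,vz,wz
∂2: piv[dlm,dls,dlw,dms,dmw,dsw,gmv,gmw,gmz,gvz,gwz,lsv,lsz,lvw,lvz,lwz] rk=16  ker:lms,lsw,msw,msz,mvw,mvz,mwz,svw,svz,swz,vwz
∂3: piv[dlms,dlsw,dmsw,lsvw,lsvz,lswz,lvwz,mswz,mvwz] rk=9  ker:svwz
rk∂_2=16

rank∂_2=16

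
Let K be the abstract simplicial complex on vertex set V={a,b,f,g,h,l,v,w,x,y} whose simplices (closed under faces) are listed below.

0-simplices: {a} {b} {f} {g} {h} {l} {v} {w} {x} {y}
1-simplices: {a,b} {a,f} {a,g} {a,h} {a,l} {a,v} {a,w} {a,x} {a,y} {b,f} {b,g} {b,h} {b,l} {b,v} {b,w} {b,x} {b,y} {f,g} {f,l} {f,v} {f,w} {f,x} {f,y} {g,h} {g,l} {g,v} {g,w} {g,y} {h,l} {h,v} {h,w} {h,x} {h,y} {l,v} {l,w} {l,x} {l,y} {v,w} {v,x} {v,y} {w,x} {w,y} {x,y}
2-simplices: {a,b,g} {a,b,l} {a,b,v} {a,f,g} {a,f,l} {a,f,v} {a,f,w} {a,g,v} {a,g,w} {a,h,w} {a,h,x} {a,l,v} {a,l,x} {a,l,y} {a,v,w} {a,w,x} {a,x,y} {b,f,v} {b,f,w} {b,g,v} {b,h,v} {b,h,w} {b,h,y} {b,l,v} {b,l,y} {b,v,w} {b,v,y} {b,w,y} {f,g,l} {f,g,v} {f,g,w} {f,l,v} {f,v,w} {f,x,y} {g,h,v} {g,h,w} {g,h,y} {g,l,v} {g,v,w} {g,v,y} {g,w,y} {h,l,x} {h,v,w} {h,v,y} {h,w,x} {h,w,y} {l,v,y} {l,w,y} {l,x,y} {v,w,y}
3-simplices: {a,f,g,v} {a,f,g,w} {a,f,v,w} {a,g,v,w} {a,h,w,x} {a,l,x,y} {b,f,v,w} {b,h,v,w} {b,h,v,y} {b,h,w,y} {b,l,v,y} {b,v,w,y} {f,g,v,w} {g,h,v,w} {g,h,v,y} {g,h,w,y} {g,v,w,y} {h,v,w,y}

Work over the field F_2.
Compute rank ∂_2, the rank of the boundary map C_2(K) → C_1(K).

rank∂_2=31

n_0=10 n_1=43 n_2=50 n_3=18  [Z2]
∂1: piv[ab,af,ag,ah,al,av,aw,ax,ay] rk=9  ker:bf,bg,bh,bl,bv,bw,bx,by,fg,fl,fv,fw,fx,fy,gh,gl,gv,gw,gy,hl,hv,hw,hx,hy,lv,lw,lx,ly,vw,vx,vy,wx,wy,xy
∂2: piv[abg,abl,abv,afg,afl,afv,afw,agv,agw,ahw,ahx,alv,alx,aly,avw,awx,axy,bfv,bfw,bhv,bhw,bhy,bly,bvy,bwy,fgl,fxy,ghv,ghy,hlx,lwy] rk=31  ker:bgv,blv,bvw,fgv,fgw,flv,fvw,ghw,glv,gvw,gvy,gwy,hvw,hvy,hwx,hwy,lvy,lxy,vwy
∂3: piv[afgv,afgw,afvw,agvw,ahwx,alxy,bfvw,bhvw,bhvy,bhwy,blvy,bvwy,ghvw,ghvy,ghwy] rk=15  ker:fgvw,gvwy,hvwy
rk∂_2=31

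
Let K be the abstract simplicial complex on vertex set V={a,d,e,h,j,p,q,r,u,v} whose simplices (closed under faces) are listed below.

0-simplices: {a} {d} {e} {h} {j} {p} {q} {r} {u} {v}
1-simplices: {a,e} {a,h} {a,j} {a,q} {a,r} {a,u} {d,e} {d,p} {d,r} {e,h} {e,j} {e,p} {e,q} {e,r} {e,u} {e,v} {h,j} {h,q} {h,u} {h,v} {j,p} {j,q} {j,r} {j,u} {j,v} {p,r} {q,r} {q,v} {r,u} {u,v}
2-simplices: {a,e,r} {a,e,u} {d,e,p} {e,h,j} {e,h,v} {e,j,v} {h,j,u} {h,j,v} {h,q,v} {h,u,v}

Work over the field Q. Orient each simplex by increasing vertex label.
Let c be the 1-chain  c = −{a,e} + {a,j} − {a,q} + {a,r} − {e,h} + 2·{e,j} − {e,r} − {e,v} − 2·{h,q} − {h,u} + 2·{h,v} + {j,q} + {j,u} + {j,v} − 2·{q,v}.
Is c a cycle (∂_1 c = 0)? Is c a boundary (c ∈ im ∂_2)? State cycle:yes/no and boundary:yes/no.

cycle:yes boundary:no

n_0=10 n_1=30 n_2=10  [Q]
∂1: piv[ae,ah,aj,aq,ar,au,de,dp,ev] rk=9  ker:dr,eh,ej,ep,eq,er,eu,hj,hq,hu,hv,jp,jq,jr,ju,jv,pr,qr,qv,ru,uv
∂2: piv[aer,aeu,dep,ehj,ehv,ejv,hju,hqv,huv] rk=9  ker:hjv
∂1c = 0
c vs im∂2: residual ≠ 0 ⇒ not boundary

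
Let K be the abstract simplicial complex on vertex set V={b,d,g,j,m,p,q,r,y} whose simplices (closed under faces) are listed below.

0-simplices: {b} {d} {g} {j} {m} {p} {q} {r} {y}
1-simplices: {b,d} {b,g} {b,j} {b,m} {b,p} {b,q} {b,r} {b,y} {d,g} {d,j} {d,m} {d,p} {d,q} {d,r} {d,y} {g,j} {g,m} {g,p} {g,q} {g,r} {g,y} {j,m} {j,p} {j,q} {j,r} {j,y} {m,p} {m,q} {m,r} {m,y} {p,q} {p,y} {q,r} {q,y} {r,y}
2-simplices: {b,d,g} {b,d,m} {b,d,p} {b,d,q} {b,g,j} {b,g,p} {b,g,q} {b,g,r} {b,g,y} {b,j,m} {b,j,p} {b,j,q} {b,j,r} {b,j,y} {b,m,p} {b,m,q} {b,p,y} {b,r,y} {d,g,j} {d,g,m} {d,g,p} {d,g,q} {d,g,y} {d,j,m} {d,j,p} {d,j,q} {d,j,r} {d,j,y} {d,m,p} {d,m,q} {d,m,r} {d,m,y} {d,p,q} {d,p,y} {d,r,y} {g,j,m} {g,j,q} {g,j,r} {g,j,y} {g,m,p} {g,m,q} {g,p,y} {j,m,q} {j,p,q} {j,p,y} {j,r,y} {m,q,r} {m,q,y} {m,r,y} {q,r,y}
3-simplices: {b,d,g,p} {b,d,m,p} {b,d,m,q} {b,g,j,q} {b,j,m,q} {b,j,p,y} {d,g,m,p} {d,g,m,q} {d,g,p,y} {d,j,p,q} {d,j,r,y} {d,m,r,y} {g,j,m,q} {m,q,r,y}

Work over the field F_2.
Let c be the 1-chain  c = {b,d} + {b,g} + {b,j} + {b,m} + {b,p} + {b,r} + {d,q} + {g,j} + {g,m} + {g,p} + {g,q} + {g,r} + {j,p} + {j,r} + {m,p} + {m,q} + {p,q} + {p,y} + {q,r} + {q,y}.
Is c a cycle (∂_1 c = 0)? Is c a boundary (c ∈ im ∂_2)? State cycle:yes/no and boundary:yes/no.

cycle:yes boundary:yes

n_0=9 n_1=35 n_2=50 n_3=14  [Z2]
∂1: piv[bd,bg,bj,bm,bp,bq,br,by] rk=8  ker:dg,dj,dm,dp,dq,dr,dy,gj,gm,gp,gq,gr,gy,jm,jp,jq,jr,jy,mp,mq,mr,my,pq,py,qr,qy,ry
∂2: piv[bdg,bdm,bdp,bdq,bgj,bgp,bgq,bgr,bgy,bjm,bjp,bjq,bjr,bjy,bmp,bmq,bpy,bry,dgj,dgm,dgy,djr,dmr,dmy,dpq,mqr,mqy] rk=27  ker:dgp,dgq,djm,djp,djq,djy,dmp,dmq,dpy,dry,gjm,gjq,gjr,gjy,gmp,gmq,gpy,jmq,jpq,jpy,jry,mry,qry
∂3: piv[bdgp,bdmp,bdmq,bgjq,bjmq,bjpy,dgmp,dgmq,dgpy,djpq,djry,dmry,gjmq,mqry] rk=14
∂1c = 0
c vs im∂2: reduces to 0 ⇒ boundary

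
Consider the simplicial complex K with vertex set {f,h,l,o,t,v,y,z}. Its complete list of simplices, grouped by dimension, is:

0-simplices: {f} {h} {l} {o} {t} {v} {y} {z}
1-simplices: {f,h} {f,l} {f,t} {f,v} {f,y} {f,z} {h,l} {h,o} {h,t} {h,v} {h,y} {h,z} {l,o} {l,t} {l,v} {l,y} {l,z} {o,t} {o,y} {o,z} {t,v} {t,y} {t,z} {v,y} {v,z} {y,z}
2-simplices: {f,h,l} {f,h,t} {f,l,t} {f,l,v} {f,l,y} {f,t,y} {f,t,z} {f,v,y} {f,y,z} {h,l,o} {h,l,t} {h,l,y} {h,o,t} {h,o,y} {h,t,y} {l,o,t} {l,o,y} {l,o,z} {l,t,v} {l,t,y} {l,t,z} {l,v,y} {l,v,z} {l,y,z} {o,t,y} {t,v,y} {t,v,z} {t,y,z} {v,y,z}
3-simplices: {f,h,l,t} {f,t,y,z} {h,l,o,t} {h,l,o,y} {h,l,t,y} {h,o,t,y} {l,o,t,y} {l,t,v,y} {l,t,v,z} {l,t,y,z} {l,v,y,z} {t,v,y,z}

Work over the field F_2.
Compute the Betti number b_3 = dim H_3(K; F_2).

n_0=8 n_1=26 n_2=29 n_3=12  [Z2]
∂1: piv[fh,fl,ft,fv,fy,fz,ho] rk=7  ker:hl,ht,hv,hy,hz,lo,lt,lv,ly,lz,ot,oy,oz,tv,ty,tz,vy,vz,yz
∂2: piv[fhl,fht,flt,flv,fly,fty,ftz,fvy,fyz,hlo,hly,hot,hoy,loz,ltv,ltz,lvz] rk=17  ker:hlt,hty,lot,loy,lty,lvy,lyz,oty,tvy,tvz,tyz,vyz
∂3: piv[fhlt,ftyz,hlot,hloy,hlty,hoty,ltvy,ltvz,ltyz,lvyz] rk=10  ker:loty,tvyz
b_3=(12−10)−0=2

b_3=2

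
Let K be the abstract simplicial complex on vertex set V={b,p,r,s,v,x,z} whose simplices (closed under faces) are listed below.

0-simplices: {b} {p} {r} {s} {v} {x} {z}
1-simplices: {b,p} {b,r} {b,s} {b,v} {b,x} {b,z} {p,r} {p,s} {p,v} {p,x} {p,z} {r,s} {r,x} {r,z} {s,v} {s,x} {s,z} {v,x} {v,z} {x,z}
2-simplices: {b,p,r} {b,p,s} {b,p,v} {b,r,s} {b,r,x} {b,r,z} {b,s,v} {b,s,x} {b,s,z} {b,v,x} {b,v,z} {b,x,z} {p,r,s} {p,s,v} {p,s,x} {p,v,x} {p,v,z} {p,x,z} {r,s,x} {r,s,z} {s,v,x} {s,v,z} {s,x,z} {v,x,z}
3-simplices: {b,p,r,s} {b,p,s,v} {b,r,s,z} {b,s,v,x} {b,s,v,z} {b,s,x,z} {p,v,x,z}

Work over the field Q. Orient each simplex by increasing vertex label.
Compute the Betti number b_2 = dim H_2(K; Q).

b_2=3

n_0=7 n_1=20 n_2=24 n_3=7  [Q]
∂1: piv[bp,br,bs,bv,bx,bz] rk=6  ker:pr,ps,pv,px,pz,rs,rx,rz,sv,sx,sz,vx,vz,xz
∂2: piv[bpr,bps,bpv,brs,brx,brz,bsv,bsx,bsz,bvx,bvz,bxz,psx,pvz] rk=14  ker:prs,psv,pvx,pxz,rsx,rsz,svx,svz,sxz,vxz
∂3: piv[bprs,bpsv,brsz,bsvx,bsvz,bsxz,pvxz] rk=7
b_2=(24−14)−7=3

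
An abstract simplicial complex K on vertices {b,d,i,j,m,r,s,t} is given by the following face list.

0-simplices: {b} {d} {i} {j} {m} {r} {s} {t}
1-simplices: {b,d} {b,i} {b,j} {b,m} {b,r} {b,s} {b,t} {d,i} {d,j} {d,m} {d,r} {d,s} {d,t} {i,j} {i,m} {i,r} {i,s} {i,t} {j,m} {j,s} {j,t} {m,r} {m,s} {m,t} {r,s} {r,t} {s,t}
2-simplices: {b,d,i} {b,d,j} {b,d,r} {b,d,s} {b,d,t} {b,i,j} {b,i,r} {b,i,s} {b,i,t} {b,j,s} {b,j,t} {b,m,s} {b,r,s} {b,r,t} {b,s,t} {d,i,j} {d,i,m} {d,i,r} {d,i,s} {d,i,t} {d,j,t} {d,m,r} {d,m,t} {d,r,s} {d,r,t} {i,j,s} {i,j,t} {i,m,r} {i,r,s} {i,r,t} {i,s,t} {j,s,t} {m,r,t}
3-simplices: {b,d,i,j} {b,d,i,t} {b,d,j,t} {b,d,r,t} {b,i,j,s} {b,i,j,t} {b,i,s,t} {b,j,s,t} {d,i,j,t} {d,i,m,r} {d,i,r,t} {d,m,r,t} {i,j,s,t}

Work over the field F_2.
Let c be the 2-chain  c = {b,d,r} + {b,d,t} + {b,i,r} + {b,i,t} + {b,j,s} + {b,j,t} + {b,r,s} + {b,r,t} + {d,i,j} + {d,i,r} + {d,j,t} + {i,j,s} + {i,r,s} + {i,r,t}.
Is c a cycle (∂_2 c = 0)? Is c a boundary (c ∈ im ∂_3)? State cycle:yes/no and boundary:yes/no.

cycle:yes boundary:no

n_0=8 n_1=27 n_2=33 n_3=13  [Z2]
∂1: piv[bd,bi,bj,bm,br,bs,bt] rk=7  ker:di,dj,dm,dr,ds,dt,ij,im,ir,is,it,jm,js,jt,mr,ms,mt,rs,rt,st
∂2: piv[bdi,bdj,bdr,bds,bdt,bij,bir,bis,bit,bjs,bjt,bms,brs,brt,bst,dim,dmr,dmt] rk=18  ker:dij,dir,dis,dit,djt,drs,drt,ijs,ijt,imr,irs,irt,ist,jst,mrt
∂3: piv[bdij,bdit,bdjt,bdrt,bijs,bijt,bist,bjst,dimr,dirt,dmrt] rk=11  ker:dijt,ijst
∂2c = 0
c vs im∂3: residual ≠ 0 ⇒ not boundary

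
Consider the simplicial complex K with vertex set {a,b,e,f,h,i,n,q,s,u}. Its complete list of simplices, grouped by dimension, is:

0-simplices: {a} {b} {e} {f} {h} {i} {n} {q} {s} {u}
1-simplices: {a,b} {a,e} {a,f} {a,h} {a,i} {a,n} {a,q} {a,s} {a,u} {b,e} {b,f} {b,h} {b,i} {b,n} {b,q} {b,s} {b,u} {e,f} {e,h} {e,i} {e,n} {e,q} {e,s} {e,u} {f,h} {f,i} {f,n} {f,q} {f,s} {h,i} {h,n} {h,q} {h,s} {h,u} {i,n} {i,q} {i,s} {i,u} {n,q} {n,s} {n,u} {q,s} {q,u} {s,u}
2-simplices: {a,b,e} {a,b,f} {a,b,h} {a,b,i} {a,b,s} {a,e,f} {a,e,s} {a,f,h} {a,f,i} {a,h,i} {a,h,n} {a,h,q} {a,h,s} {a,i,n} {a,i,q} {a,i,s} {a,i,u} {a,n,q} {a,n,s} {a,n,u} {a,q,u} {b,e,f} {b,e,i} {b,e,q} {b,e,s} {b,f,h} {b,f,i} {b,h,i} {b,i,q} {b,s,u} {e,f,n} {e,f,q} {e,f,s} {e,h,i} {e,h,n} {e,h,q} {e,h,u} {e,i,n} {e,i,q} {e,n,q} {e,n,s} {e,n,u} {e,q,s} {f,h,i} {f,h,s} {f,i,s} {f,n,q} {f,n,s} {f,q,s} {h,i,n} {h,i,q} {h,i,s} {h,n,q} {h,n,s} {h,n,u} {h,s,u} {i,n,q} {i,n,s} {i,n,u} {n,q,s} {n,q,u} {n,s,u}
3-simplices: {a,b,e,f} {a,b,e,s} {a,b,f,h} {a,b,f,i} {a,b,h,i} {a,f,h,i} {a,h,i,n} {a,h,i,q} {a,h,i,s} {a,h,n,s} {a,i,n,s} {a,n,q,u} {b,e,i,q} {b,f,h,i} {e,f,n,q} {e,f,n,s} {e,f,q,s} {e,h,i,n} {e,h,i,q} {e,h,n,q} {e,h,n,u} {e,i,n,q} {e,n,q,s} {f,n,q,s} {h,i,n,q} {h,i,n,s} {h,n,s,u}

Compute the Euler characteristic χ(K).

χ(K)=1

n_0=10 n_1=44 n_2=62 n_3=27
χ=+10−44+62−27=1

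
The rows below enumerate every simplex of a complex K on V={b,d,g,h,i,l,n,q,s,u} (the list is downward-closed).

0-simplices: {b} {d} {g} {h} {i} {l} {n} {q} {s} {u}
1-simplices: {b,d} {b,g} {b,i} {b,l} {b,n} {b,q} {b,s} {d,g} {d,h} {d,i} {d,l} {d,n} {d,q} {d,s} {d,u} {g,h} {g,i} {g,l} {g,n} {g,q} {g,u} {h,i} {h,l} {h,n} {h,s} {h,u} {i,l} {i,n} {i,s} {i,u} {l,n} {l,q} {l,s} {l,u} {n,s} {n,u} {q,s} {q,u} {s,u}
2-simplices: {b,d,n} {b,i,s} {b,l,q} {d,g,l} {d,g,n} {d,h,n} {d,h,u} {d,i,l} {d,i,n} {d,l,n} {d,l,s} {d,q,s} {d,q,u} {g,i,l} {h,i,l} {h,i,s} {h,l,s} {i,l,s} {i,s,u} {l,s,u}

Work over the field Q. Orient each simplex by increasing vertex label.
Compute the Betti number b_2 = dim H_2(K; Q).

n_0=10 n_1=39 n_2=20  [Q]
∂1: piv[bd,bg,bi,bl,bn,bq,bs,dh,du] rk=9  ker:dg,di,dl,dn,dq,ds,gh,gi,gl,gn,gq,gu,hi,hl,hn,hs,hu,il,in,is,iu,ln,lq,ls,lu,ns,nu,qs,qu,su
∂2: piv[bdn,bis,blq,dgl,dgn,dhn,dhu,dil,din,dln,dls,dqs,dqu,gil,hil,his,hls,isu,lsu] rk=19  ker:ils
b_2=(20−19)−0=1

b_2=1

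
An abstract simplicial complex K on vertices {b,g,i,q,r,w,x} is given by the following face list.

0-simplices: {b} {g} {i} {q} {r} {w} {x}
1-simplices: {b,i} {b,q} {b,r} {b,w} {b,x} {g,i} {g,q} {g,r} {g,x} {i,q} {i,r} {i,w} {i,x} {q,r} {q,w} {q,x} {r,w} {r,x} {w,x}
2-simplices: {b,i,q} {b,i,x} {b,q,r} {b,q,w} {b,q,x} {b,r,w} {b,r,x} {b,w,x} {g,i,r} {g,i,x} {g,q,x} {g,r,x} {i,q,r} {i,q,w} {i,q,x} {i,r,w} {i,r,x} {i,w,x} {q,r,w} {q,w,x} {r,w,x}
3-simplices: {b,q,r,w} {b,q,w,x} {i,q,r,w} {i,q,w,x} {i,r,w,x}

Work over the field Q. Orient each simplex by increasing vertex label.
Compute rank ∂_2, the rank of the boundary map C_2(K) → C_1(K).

n_0=7 n_1=19 n_2=21 n_3=5  [Q]
∂1: piv[bi,bq,br,bw,bx,gi] rk=6  ker:gq,gr,gx,iq,ir,iw,ix,qr,qw,qx,rw,rx,wx
∂2: piv[biq,bix,bqr,bqw,bqx,brw,brx,bwx,gir,gix,gqx,grx,iqw] rk=13  ker:iqr,iqx,irw,irx,iwx,qrw,qwx,rwx
∂3: piv[bqrw,bqwx,iqrw,iqwx,irwx] rk=5
rk∂_2=13

rank∂_2=13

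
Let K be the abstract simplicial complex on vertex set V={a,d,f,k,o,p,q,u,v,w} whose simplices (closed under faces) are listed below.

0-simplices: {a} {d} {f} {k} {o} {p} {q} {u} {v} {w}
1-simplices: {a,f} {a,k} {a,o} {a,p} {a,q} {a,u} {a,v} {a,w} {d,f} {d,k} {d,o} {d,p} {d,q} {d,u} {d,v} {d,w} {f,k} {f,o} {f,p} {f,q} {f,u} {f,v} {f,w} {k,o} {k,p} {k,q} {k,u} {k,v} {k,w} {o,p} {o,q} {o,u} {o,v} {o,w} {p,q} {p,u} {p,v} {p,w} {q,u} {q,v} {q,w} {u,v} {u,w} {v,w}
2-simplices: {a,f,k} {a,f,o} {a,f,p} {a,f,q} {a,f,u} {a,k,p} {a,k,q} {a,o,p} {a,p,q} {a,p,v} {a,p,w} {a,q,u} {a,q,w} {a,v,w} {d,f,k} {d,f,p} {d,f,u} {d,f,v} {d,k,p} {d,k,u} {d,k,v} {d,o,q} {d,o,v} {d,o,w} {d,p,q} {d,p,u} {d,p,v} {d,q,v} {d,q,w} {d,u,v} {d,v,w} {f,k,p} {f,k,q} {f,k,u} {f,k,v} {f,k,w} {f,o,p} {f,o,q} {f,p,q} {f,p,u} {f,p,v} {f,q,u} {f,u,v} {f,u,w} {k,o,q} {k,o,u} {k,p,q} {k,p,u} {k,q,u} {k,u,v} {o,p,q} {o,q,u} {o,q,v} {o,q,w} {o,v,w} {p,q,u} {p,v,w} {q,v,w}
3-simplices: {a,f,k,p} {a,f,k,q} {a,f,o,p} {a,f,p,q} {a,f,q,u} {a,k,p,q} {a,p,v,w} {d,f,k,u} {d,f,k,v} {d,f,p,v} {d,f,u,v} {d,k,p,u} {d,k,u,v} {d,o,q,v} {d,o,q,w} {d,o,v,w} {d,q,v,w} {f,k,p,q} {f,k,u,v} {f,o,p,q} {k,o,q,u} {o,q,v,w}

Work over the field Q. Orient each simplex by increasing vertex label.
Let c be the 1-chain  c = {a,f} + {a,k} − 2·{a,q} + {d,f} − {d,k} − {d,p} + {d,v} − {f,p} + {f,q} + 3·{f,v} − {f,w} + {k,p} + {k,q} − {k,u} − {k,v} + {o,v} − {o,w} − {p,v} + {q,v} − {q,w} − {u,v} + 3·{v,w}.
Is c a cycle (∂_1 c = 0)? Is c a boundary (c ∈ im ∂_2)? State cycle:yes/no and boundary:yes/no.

cycle:yes boundary:no

n_0=10 n_1=44 n_2=58 n_3=22  [Q]
∂1: piv[af,ak,ao,ap,aq,au,av,aw,df] rk=9  ker:dk,do,dp,dq,du,dv,dw,fk,fo,fp,fq,fu,fv,fw,ko,kp,kq,ku,kv,kw,op,oq,ou,ov,ow,pq,pu,pv,pw,qu,qv,qw,uv,uw,vw
∂2: piv[afk,afo,afp,afq,afu,akp,akq,aop,apq,apv,apw,aqu,aqw,avw,dfk,dfp,dfu,dfv,dku,dkv,doq,dov,dow,dpq,dpu,dpv,dqv,dqw,duv,fkw,foq,fuw,koq,kou] rk=34  ker:dkp,dvw,fkp,fkq,fku,fkv,fop,fpq,fpu,fpv,fqu,fuv,kpq,kpu,kqu,kuv,opq,oqu,oqv,oqw,ovw,pqu,pvw,qvw
∂3: piv[afkp,afkq,afop,afpq,afqu,akpq,apvw,dfku,dfkv,dfpv,dfuv,dkpu,dkuv,doqv,doqw,dovw,dqvw,fopq,koqu] rk=19  ker:fkpq,fkuv,oqvw
∂1c = 0
c vs im∂2: residual ≠ 0 ⇒ not boundary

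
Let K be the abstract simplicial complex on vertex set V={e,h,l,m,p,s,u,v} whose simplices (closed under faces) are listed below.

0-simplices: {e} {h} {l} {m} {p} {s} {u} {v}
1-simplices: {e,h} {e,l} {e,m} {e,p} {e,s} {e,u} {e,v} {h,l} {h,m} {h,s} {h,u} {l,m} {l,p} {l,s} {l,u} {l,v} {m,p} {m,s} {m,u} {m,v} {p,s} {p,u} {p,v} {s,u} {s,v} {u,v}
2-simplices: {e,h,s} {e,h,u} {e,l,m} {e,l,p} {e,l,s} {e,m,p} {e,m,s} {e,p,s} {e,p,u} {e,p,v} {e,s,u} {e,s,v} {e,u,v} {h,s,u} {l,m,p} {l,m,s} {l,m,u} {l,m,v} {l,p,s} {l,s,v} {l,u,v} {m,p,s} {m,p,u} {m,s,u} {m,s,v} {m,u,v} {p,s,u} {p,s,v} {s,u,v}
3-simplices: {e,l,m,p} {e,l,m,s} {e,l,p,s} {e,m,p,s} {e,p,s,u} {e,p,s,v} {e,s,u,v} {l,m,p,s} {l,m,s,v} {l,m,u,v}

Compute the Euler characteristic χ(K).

χ(K)=1

n_0=8 n_1=26 n_2=29 n_3=10
χ=+8−26+29−10=1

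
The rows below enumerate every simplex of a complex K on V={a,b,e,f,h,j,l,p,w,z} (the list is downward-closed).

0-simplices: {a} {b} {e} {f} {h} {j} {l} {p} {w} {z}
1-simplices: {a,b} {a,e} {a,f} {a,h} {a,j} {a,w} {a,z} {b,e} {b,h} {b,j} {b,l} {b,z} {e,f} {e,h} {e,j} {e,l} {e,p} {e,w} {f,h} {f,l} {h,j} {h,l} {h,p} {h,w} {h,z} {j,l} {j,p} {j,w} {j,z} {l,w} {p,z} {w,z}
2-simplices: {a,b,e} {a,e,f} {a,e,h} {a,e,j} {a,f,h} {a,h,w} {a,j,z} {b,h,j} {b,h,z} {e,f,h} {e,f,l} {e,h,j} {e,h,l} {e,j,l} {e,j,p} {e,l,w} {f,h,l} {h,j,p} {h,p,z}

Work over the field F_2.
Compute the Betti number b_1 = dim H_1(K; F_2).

b_1=6

n_0=10 n_1=32 n_2=19  [Z2]
∂1: piv[ab,ae,af,ah,aj,aw,az,bl,ep] rk=9  ker:be,bh,bj,bz,ef,eh,ej,el,ew,fh,fl,hj,hl,hp,hw,hz,jl,jp,jw,jz,lw,pz,wz
∂2: piv[abe,aef,aeh,aej,afh,ahw,ajz,bhj,bhz,efl,ehj,ehl,ejl,ejp,elw,hjp,hpz] rk=17  ker:efh,fhl
b_1=(32−9)−17=6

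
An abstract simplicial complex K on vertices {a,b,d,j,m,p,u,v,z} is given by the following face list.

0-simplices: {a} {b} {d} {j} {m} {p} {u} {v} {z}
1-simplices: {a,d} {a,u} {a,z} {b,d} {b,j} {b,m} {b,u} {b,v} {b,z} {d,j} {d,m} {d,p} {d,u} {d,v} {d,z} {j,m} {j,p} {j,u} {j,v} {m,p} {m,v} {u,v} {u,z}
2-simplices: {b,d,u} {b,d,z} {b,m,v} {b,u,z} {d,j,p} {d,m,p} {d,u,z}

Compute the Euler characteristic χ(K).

n_0=9 n_1=23 n_2=7
χ=+9−23+7=-7

χ(K)=-7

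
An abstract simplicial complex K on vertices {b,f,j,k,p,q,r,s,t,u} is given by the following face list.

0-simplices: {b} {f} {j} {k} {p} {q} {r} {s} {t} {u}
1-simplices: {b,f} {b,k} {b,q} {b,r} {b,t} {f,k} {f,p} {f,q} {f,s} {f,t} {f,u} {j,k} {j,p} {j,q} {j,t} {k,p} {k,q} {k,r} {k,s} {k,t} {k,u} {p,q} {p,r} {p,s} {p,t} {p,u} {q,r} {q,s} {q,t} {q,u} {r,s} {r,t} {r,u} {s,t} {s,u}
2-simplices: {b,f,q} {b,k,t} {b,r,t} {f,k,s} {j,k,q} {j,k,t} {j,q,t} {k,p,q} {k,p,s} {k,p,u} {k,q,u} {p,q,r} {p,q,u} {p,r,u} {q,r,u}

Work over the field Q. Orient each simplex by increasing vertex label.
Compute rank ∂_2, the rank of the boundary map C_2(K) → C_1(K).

n_0=10 n_1=35 n_2=15  [Q]
∂1: piv[bf,bk,bq,br,bt,fp,fs,fu,jk] rk=9  ker:fk,fq,ft,jp,jq,jt,kp,kq,kr,ks,kt,ku,pq,pr,ps,pt,pu,qr,qs,qt,qu,rs,rt,ru,st,su
∂2: piv[bfq,bkt,brt,fks,jkq,jkt,jqt,kpq,kps,kpu,kqu,pqr,pru] rk=13  ker:pqu,qru
rk∂_2=13

rank∂_2=13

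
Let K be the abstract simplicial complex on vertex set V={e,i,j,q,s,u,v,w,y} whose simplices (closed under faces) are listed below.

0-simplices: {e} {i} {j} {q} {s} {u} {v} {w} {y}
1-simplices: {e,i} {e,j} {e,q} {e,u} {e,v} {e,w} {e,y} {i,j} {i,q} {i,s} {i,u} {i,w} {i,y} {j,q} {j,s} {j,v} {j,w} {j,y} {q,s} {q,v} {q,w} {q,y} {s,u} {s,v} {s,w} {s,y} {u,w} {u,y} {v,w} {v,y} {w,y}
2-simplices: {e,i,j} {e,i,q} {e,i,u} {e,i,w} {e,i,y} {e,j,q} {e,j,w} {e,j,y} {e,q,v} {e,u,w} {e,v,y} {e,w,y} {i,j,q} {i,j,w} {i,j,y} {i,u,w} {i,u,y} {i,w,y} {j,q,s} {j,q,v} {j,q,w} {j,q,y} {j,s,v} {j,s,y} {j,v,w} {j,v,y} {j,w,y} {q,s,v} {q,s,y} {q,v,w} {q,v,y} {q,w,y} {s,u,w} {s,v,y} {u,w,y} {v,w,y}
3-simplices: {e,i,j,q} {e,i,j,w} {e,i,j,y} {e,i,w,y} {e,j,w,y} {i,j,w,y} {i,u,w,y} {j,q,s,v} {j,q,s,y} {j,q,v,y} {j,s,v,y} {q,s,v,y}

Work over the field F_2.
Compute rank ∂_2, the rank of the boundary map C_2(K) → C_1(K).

n_0=9 n_1=31 n_2=36 n_3=12  [Z2]
∂1: piv[ei,ej,eq,eu,ev,ew,ey,is] rk=8  ker:ij,iq,iu,iw,iy,jq,js,jv,jw,jy,qs,qv,qw,qy,su,sv,sw,sy,uw,uy,vw,vy,wy
∂2: piv[eij,eiq,eiu,eiw,eiy,ejq,ejw,ejy,eqv,euw,evy,ewy,iuy,jqs,jqv,jqw,jqy,jsv,jsy,jvw,suw] rk=21  ker:ijq,ijw,ijy,iuw,iwy,jvy,jwy,qsv,qsy,qvw,qvy,qwy,svy,uwy,vwy
∂3: piv[eijq,eijw,eijy,eiwy,ejwy,iuwy,jqsv,jqsy,jqvy,jsvy] rk=10  ker:ijwy,qsvy
rk∂_2=21

rank∂_2=21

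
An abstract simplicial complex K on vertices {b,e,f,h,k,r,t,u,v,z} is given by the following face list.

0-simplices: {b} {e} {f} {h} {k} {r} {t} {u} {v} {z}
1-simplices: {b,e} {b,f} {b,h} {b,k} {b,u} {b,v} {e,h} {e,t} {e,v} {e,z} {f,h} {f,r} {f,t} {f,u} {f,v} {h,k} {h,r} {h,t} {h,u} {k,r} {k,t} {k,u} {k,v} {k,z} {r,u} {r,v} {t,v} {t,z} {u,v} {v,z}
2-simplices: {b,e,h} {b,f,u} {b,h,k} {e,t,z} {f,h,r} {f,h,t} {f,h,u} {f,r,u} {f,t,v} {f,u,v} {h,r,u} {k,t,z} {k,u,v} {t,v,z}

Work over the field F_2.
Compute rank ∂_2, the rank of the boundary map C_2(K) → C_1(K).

rank∂_2=13

n_0=10 n_1=30 n_2=14  [Z2]
∂1: piv[be,bf,bh,bk,bu,bv,et,ez,fr] rk=9  ker:eh,ev,fh,ft,fu,fv,hk,hr,ht,hu,kr,kt,ku,kv,kz,ru,rv,tv,tz,uv,vz
∂2: piv[beh,bfu,bhk,etz,fhr,fht,fhu,fru,ftv,fuv,ktz,kuv,tvz] rk=13  ker:hru
rk∂_2=13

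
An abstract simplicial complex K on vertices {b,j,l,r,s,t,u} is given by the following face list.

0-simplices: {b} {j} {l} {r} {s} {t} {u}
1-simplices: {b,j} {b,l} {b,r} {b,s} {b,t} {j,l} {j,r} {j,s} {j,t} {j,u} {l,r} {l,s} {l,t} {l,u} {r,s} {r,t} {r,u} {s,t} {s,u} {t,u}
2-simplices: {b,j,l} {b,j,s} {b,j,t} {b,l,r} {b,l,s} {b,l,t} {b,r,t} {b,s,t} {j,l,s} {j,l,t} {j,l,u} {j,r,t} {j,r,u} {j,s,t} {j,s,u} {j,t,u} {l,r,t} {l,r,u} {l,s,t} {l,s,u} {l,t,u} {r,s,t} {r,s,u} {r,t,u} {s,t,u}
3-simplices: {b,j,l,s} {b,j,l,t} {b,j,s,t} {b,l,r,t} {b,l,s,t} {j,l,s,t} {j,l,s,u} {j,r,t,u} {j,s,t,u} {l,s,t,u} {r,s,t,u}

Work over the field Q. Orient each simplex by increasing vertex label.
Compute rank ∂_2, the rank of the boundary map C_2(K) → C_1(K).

rank∂_2=14

n_0=7 n_1=20 n_2=25 n_3=11  [Q]
∂1: piv[bj,bl,br,bs,bt,ju] rk=6  ker:jl,jr,js,jt,lr,ls,lt,lu,rs,rt,ru,st,su,tu
∂2: piv[bjl,bjs,bjt,blr,bls,blt,brt,bst,jlu,jrt,jru,jsu,jtu,rst] rk=14  ker:jls,jlt,jst,lrt,lru,lst,lsu,ltu,rsu,rtu,stu
∂3: piv[bjls,bjlt,bjst,blrt,blst,jlsu,jrtu,jstu,lstu,rstu] rk=10  ker:jlst
rk∂_2=14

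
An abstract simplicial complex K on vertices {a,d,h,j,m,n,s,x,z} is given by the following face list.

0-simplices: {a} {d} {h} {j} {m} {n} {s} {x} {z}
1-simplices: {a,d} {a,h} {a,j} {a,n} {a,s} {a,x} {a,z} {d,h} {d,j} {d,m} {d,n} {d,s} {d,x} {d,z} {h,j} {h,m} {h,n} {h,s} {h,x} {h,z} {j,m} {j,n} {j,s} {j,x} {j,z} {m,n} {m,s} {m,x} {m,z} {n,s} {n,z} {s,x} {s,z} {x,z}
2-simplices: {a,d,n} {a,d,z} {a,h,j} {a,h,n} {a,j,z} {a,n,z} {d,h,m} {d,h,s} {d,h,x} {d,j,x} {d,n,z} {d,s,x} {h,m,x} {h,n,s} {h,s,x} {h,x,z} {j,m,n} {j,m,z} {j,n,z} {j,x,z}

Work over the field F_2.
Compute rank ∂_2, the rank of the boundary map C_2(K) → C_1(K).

rank∂_2=18

n_0=9 n_1=34 n_2=20  [Z2]
∂1: piv[ad,ah,aj,an,as,ax,az,dm] rk=8  ker:dh,dj,dn,ds,dx,dz,hj,hm,hn,hs,hx,hz,jm,jn,js,jx,jz,mn,ms,mx,mz,ns,nz,sx,sz,xz
∂2: piv[adn,adz,ahj,ahn,ajz,anz,dhm,dhs,dhx,djx,dsx,hmx,hns,hxz,jmn,jmz,jnz,jxz] rk=18  ker:dnz,hsx
rk∂_2=18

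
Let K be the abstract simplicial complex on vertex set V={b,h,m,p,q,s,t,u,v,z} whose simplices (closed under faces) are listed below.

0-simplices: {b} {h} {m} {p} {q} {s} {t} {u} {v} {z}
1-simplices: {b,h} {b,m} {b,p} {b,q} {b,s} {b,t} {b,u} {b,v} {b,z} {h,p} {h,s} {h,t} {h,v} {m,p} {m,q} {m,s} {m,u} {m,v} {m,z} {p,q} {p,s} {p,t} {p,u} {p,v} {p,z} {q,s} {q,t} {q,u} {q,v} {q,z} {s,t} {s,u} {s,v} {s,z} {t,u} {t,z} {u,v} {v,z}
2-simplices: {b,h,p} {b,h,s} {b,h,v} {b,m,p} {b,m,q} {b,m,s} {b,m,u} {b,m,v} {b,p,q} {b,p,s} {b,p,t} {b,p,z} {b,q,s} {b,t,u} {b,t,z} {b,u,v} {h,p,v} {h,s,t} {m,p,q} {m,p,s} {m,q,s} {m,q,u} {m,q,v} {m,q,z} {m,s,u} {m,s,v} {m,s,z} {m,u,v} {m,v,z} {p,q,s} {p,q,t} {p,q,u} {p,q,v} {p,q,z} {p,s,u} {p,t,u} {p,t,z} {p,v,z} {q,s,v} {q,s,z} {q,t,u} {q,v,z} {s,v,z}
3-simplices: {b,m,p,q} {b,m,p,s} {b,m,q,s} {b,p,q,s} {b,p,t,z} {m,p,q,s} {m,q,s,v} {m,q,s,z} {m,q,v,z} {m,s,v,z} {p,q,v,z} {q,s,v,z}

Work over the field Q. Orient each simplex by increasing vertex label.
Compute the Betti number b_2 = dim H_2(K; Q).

b_2=5

n_0=10 n_1=38 n_2=43 n_3=12  [Q]
∂1: piv[bh,bm,bp,bq,bs,bt,bu,bv,bz] rk=9  ker:hp,hs,ht,hv,mp,mq,ms,mu,mv,mz,pq,ps,pt,pu,pv,pz,qs,qt,qu,qv,qz,st,su,sv,sz,tu,tz,uv,vz
∂2: piv[bhp,bhs,bhv,bmp,bmq,bms,bmu,bmv,bpq,bps,bpt,bpz,bqs,btu,btz,buv,hpv,hst,mqu,mqv,mqz,msu,msv,msz,mvz,pqt,pqu,pqz] rk=28  ker:mpq,mps,mqs,muv,pqs,pqv,psu,ptu,ptz,pvz,qsv,qsz,qtu,qvz,svz
∂3: piv[bmpq,bmps,bmqs,bpqs,bptz,mqsv,mqsz,mqvz,msvz,pqvz] rk=10  ker:mpqs,qsvz
b_2=(43−28)−10=5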